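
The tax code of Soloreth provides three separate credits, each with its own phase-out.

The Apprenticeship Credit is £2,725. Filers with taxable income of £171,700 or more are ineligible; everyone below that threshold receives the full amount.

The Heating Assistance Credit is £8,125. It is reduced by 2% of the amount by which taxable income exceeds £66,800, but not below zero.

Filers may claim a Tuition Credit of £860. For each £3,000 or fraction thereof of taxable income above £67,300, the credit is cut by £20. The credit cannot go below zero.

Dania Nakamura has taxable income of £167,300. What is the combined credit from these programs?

£9,020

Apprenticeship Credit: £167,300 is below the £171,700 cutoff, so the full £2,725 applies.
Heating Assistance Credit: 2% of the £100,500 excess over £66,800 is £2,010; credit = £8,125 − £2,010 = £6,115.
Tuition Credit: income exceeds £67,300 by £100,000, which is 34 full-or-partial £3,000 increments; reduction = 34 × £20 = £680, leaving £180.
Total: £2,725 + £6,115 + £180 = £9,020.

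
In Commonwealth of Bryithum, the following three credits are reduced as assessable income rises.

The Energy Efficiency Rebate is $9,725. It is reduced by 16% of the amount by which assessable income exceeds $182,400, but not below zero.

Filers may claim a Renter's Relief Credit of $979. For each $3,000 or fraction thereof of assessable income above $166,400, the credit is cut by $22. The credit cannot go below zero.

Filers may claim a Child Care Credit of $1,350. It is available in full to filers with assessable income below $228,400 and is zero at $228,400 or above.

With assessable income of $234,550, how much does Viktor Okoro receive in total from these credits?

Energy Efficiency Rebate: 16% of the $52,150 excess over $182,400 is $8,344; credit = $9,725 − $8,344 = $1,381.
Renter's Relief Credit: income exceeds $166,400 by $68,150, which is 23 full-or-partial $3,000 increments; reduction = 23 × $22 = $506, leaving $473.
Child Care Credit: $234,550 meets or exceeds the $228,400 cutoff, so the credit is $0.
Total: $1,381 + $473 + $0 = $1,854.

$1,854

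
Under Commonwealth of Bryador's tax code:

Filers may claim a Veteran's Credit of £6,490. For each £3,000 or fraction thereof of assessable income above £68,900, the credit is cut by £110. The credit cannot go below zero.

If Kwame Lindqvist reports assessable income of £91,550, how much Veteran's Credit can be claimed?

Veteran's Credit: income exceeds £68,900 by £22,650, which is 8 full-or-partial £3,000 increments; reduction = 8 × £110 = £880, leaving £5,610.

£5,610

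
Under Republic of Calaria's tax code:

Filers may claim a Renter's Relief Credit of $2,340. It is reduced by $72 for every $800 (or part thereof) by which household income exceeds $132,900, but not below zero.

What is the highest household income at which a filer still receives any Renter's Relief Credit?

$158,500

After 32 increments the reduction is 32 × $72 = $2,304, leaving $36; one more increment wipes it out. Increment 32 ends at excess 32 × $800 = $25,600, so the highest qualifying income is $132,900 + $25,600 = $158,500.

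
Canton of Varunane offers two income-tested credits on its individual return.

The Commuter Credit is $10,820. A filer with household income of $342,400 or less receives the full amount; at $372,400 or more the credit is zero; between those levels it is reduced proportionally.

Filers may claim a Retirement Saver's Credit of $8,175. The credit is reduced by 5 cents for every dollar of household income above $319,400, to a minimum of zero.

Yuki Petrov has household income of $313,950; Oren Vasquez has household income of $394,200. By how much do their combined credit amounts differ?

$14,560

Yuki ($313,950): Commuter Credit: $313,950 is at or below the $342,400 threshold, so the full $10,820 applies. Retirement Saver's Credit: $313,950 is at or below the $319,400 threshold, so the full $8,175 applies. total $10,820 + $8,175 = $18,995
Oren ($394,200): Commuter Credit: $394,200 is at or above $372,400, so the credit is $0. Retirement Saver's Credit: 5% of the $74,800 excess over $319,400 is $3,740; credit = $8,175 − $3,740 = $4,435. total $0 + $4,435 = $4,435
Difference: |$18,995 − $4,435| = $14,560.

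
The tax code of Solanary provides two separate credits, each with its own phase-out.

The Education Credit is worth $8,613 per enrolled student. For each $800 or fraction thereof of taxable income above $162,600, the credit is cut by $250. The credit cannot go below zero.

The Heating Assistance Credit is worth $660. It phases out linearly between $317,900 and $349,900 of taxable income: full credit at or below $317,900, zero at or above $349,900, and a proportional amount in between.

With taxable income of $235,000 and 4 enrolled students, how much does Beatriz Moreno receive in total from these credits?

$12,362

Education Credit: base = 4 × $8,613 = $34,452. income exceeds $162,600 by $72,400, which is 91 full-or-partial $800 increments; reduction = 91 × $250 = $22,750, leaving $11,702.
Heating Assistance Credit: $235,000 is at or below the $317,900 threshold, so the full $660 applies.
Total: $11,702 + $660 = $12,362.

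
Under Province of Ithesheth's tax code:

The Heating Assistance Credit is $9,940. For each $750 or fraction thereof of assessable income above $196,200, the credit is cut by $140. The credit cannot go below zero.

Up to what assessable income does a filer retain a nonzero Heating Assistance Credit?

$248,700

After 70 increments the reduction is 70 × $140 = $9,800, leaving $140; one more increment wipes it out. Increment 70 ends at excess 70 × $750 = $52,500, so the highest qualifying income is $196,200 + $52,500 = $248,700.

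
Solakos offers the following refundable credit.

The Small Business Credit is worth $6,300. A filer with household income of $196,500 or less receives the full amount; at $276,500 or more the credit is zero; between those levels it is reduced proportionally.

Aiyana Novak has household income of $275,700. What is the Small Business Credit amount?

$63

Small Business Credit: $275,700 is $79,200 into a $80,000 phase-out range, leaving 800/80,000 of the credit: $6,300 × 800/80,000 = $63.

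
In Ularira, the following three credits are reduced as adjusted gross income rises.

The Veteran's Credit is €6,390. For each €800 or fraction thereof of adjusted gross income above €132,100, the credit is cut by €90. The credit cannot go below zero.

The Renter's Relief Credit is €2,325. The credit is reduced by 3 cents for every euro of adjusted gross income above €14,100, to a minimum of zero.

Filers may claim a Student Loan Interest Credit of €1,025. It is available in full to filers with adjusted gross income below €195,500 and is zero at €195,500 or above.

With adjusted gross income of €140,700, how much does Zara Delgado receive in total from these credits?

Veteran's Credit: income exceeds €132,100 by €8,600, which is 11 full-or-partial €800 increments; reduction = 11 × €90 = €990, leaving €5,400.
Renter's Relief Credit: 3% of the €126,600 excess over €14,100 is €3,798 ≥ base, so the credit is €0.
Student Loan Interest Credit: €140,700 is below the €195,500 cutoff, so the full €1,025 applies.
Total: €5,400 + €0 + €1,025 = €6,425.

€6,425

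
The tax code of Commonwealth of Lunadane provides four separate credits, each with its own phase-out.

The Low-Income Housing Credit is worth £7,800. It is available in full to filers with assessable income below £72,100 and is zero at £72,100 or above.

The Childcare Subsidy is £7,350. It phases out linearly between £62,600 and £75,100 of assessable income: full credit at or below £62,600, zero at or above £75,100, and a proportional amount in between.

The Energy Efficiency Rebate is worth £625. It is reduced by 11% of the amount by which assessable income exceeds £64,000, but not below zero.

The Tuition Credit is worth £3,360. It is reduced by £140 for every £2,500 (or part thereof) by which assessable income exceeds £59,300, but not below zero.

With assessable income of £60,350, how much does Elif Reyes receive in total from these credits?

Low-Income Housing Credit: £60,350 is below the £72,100 cutoff, so the full £7,800 applies.
Childcare Subsidy: £60,350 is at or below the £62,600 threshold, so the full £7,350 applies.
Energy Efficiency Rebate: £60,350 is at or below the £64,000 threshold, so the full £625 applies.
Tuition Credit: income exceeds £59,300 by £1,050, which is 1 full-or-partial £2,500 increment; reduction = 1 × £140 = £140, leaving £3,220.
Total: £7,800 + £7,350 + £625 + £3,220 = £18,995.

£18,995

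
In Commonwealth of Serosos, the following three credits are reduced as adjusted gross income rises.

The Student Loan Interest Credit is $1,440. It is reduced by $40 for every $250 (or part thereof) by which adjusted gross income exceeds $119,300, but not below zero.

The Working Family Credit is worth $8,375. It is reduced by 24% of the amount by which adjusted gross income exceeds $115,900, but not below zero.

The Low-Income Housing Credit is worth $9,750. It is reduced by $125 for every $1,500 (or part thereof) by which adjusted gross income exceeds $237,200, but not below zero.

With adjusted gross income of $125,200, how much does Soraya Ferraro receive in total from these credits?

Student Loan Interest Credit: income exceeds $119,300 by $5,900, which is 24 full-or-partial $250 increments; reduction = 24 × $40 = $960, leaving $480.
Working Family Credit: 24% of the $9,300 excess over $115,900 is $2,232; credit = $8,375 − $2,232 = $6,143.
Low-Income Housing Credit: $125,200 is at or below the $237,200 threshold, so the full $9,750 applies.
Total: $480 + $6,143 + $9,750 = $16,373.

$16,373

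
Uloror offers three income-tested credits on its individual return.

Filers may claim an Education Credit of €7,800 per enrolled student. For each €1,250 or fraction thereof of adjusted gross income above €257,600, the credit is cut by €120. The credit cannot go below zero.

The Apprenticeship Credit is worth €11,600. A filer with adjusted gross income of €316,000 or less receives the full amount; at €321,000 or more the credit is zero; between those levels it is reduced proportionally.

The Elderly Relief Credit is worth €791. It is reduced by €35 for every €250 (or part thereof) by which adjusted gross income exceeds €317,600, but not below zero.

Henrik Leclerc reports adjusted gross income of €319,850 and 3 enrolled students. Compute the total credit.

Education Credit: base = 3 × €7,800 = €23,400. income exceeds €257,600 by €62,250, which is 50 full-or-partial €1,250 increments; reduction = 50 × €120 = €6,000, leaving €17,400.
Apprenticeship Credit: €319,850 is €3,850 into a €5,000 phase-out range, leaving 1,150/5,000 of the credit: €11,600 × 1,150/5,000 = €2,668.
Elderly Relief Credit: income exceeds €317,600 by €2,250, which is 9 full-or-partial €250 increments; reduction = 9 × €35 = €315, leaving €476.
Total: €17,400 + €2,668 + €476 = €20,544.

€20,544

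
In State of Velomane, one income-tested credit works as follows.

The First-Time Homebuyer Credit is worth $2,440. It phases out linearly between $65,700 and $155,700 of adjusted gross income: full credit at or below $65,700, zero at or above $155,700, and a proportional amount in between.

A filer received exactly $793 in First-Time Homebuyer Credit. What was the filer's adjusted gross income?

$793 is 793/2,440 of the full $2,440, so 1,647/2,440 of the $90,000 range has been used: income = $65,700 + $90,000 × 1,647/2,440 = $126,450.

$126,450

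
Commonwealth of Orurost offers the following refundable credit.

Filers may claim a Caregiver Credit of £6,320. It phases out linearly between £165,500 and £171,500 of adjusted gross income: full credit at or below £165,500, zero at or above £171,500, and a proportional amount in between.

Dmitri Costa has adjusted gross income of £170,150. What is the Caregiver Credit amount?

Caregiver Credit: £170,150 is £4,650 into a £6,000 phase-out range, leaving 1,350/6,000 of the credit: £6,320 × 1,350/6,000 = £1,422.

£1,422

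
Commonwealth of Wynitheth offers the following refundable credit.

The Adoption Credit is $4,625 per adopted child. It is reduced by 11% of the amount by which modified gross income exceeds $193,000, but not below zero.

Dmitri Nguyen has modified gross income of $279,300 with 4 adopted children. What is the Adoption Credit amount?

Adoption Credit: base = 4 × $4,625 = $18,500. 11% of the $86,300 excess over $193,000 is $9,493; credit = $18,500 − $9,493 = $9,007.

$9,007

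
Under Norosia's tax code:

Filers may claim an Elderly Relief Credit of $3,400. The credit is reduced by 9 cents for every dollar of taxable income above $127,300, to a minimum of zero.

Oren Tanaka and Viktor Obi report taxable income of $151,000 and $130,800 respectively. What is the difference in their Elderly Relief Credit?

$1,818

Oren ($151,000): Elderly Relief Credit: 9% of the $23,700 excess over $127,300 is $2,133; credit = $3,400 − $2,133 = $1,267.
Viktor ($130,800): Elderly Relief Credit: 9% of the $3,500 excess over $127,300 is $315; credit = $3,400 − $315 = $3,085.
Difference: |$1,267 − $3,085| = $1,818.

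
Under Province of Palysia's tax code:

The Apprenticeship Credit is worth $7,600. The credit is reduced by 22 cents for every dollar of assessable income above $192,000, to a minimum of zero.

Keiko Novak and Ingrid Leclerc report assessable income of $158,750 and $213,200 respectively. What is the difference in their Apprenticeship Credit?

Keiko ($158,750): Apprenticeship Credit: $158,750 is at or below the $192,000 threshold, so the full $7,600 applies.
Ingrid ($213,200): Apprenticeship Credit: 22% of the $21,200 excess over $192,000 is $4,664; credit = $7,600 − $4,664 = $2,936.
Difference: |$7,600 − $2,936| = $4,664.

$4,664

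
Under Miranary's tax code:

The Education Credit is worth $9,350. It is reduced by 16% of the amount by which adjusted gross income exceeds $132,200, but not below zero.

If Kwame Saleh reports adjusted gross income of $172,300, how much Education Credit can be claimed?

$2,934

Education Credit: 16% of the $40,100 excess over $132,200 is $6,416; credit = $9,350 − $6,416 = $2,934.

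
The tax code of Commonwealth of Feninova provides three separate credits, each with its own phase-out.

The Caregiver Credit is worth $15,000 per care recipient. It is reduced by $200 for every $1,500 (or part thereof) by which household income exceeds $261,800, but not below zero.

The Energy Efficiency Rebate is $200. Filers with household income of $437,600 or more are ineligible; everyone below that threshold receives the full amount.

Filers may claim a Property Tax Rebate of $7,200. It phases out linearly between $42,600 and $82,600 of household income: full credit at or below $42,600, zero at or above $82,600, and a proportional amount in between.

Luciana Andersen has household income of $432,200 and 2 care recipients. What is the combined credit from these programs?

Caregiver Credit: base = 2 × $15,000 = $30,000. income exceeds $261,800 by $170,400, which is 114 full-or-partial $1,500 increments; reduction = 114 × $200 = $22,800, leaving $7,200.
Energy Efficiency Rebate: $432,200 is below the $437,600 cutoff, so the full $200 applies.
Property Tax Rebate: $432,200 is at or above $82,600, so the credit is $0.
Total: $7,200 + $200 + $0 = $7,400.

$7,400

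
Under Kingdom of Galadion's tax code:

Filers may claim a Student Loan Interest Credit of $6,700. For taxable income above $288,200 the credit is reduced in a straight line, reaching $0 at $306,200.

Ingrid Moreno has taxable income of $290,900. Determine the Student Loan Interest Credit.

$5,695

Student Loan Interest Credit: $290,900 is $2,700 into a $18,000 phase-out range, leaving 15,300/18,000 of the credit: $6,700 × 15,300/18,000 = $5,695.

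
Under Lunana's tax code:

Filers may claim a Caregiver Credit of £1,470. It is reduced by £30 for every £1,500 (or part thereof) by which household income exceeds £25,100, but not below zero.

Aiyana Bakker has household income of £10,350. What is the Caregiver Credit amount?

£1,470

Caregiver Credit: £10,350 is at or below the £25,100 threshold, so the full £1,470 applies.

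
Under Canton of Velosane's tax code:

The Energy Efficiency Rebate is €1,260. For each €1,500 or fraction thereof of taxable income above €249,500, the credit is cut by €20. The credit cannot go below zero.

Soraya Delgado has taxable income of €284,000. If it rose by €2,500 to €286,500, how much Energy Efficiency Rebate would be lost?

€40

At €284,000 — income exceeds €249,500 by €34,500, which is 23 full-or-partial €1,500 increments; reduction = 23 × €20 = €460, leaving €800.
At €286,500 — income exceeds €249,500 by €37,000, which is 25 full-or-partial €1,500 increments; reduction = 25 × €20 = €500, leaving €760.
Lost: €800 − €760 = €40.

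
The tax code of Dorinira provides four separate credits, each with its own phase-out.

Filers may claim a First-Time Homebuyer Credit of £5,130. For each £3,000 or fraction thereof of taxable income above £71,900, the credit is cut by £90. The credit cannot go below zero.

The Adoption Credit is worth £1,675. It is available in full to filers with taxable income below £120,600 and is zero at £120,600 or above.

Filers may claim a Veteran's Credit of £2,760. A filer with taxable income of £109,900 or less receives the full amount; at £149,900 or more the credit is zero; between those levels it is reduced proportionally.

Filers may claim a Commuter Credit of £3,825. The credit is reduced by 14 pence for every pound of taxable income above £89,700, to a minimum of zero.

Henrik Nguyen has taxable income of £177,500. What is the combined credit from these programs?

£1,890

First-Time Homebuyer Credit: income exceeds £71,900 by £105,600, which is 36 full-or-partial £3,000 increments; reduction = 36 × £90 = £3,240, leaving £1,890.
Adoption Credit: £177,500 meets or exceeds the £120,600 cutoff, so the credit is £0.
Veteran's Credit: £177,500 is at or above £149,900, so the credit is £0.
Commuter Credit: 14% of the £87,800 excess over £89,700 is £12,292 ≥ base, so the credit is £0.
Total: £1,890 + £0 + £0 + £0 = £1,890.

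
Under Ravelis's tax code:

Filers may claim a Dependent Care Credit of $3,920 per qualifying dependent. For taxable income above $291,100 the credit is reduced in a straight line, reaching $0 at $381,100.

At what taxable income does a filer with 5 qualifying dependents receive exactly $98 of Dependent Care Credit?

$380,650

Full credit = 5 × $3,920 = $19,600.
$98 is 98/19,600 of the full $19,600, so 19,502/19,600 of the $90,000 range has been used: income = $291,100 + $90,000 × 19,502/19,600 = $380,650.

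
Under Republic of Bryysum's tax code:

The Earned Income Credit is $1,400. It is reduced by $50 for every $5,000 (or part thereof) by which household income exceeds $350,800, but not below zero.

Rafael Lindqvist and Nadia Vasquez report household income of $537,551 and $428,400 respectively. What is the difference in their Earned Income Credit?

Rafael ($537,551): Earned Income Credit: income exceeds $350,800 by $186,751 → 38 increments × $50 = $1,900 ≥ base, so the credit is $0.
Nadia ($428,400): Earned Income Credit: income exceeds $350,800 by $77,600, which is 16 full-or-partial $5,000 increments; reduction = 16 × $50 = $800, leaving $600.
Difference: |$0 − $600| = $600.

$600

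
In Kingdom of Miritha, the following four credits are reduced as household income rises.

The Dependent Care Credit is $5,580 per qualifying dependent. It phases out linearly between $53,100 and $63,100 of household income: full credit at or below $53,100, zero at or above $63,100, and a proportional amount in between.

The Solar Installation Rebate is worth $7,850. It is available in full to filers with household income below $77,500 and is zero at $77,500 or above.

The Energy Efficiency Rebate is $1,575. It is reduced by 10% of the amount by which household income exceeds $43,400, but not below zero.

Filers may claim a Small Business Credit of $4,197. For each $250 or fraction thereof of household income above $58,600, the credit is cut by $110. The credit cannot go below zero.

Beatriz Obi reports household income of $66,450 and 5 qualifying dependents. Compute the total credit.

$8,527

Dependent Care Credit: base = 5 × $5,580 = $27,900. $66,450 is at or above $63,100, so the credit is $0.
Solar Installation Rebate: $66,450 is below the $77,500 cutoff, so the full $7,850 applies.
Energy Efficiency Rebate: 10% of the $23,050 excess over $43,400 is $2,305 ≥ base, so the credit is $0.
Small Business Credit: income exceeds $58,600 by $7,850, which is 32 full-or-partial $250 increments; reduction = 32 × $110 = $3,520, leaving $677.
Total: $0 + $7,850 + $0 + $677 = $8,527.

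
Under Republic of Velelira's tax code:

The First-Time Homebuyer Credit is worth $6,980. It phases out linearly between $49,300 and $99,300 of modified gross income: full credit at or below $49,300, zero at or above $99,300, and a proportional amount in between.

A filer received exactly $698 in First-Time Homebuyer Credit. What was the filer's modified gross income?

$94,300

$698 is 698/6,980 of the full $6,980, so 6,282/6,980 of the $50,000 range has been used: income = $49,300 + $50,000 × 6,282/6,980 = $94,300.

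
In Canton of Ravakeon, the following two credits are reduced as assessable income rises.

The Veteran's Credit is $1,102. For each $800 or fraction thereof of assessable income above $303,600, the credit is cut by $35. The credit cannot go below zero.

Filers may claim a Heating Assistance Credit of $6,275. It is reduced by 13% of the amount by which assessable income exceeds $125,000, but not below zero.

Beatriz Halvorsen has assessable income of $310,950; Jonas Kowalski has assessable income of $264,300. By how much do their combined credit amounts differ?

Beatriz ($310,950): Veteran's Credit: income exceeds $303,600 by $7,350, which is 10 full-or-partial $800 increments; reduction = 10 × $35 = $350, leaving $752. Heating Assistance Credit: 13% of the $185,950 excess over $125,000 is $24,173.50 ≥ base, so the credit is $0. total $752 + $0 = $752
Jonas ($264,300): Veteran's Credit: $264,300 is at or below the $303,600 threshold, so the full $1,102 applies. Heating Assistance Credit: 13% of the $139,300 excess over $125,000 is $18,109 ≥ base, so the credit is $0. total $1,102 + $0 = $1,102
Difference: |$752 − $1,102| = $350.

$350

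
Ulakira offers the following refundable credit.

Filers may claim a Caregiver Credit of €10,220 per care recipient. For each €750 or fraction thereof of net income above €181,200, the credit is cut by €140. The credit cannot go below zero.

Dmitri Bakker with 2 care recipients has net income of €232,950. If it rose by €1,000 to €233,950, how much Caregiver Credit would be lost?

€280

At €232,950 — base = 2 × €10,220 = €20,440. income exceeds €181,200 by €51,750, which is 69 full-or-partial €750 increments; reduction = 69 × €140 = €9,660, leaving €10,780.
At €233,950 — base = 2 × €10,220 = €20,440. income exceeds €181,200 by €52,750, which is 71 full-or-partial €750 increments; reduction = 71 × €140 = €9,940, leaving €10,500.
Lost: €10,780 − €10,500 = €280.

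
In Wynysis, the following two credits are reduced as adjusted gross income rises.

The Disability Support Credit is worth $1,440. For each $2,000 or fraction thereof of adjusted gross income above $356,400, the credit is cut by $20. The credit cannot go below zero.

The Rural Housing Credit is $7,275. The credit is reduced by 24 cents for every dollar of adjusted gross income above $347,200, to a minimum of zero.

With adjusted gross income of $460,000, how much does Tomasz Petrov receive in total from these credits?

$400

Disability Support Credit: income exceeds $356,400 by $103,600, which is 52 full-or-partial $2,000 increments; reduction = 52 × $20 = $1,040, leaving $400.
Rural Housing Credit: 24% of the $112,800 excess over $347,200 is $27,072 ≥ base, so the credit is $0.
Total: $400 + $0 = $400.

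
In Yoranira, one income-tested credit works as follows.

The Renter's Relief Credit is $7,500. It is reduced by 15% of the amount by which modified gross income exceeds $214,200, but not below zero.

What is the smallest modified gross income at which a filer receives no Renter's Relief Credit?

$264,200

The credit falls by 15% of each dollar above $214,200, so it reaches zero when the excess is $7,500 / 15% = $50,000: income = $214,200 + $50,000 = $264,200.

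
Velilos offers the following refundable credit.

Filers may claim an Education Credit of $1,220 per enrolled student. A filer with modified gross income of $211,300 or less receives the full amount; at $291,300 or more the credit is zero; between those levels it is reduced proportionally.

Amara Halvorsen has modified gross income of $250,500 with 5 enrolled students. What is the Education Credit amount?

$3,111

Education Credit: base = 5 × $1,220 = $6,100. $250,500 is $39,200 into a $80,000 phase-out range, leaving 40,800/80,000 of the credit: $6,100 × 40,800/80,000 = $3,111.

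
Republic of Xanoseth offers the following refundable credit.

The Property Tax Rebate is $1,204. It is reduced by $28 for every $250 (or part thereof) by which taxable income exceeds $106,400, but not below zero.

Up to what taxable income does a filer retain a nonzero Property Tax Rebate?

After 42 increments the reduction is 42 × $28 = $1,176, leaving $28; one more increment wipes it out. Increment 42 ends at excess 42 × $250 = $10,500, so the highest qualifying income is $106,400 + $10,500 = $116,900.

$116,900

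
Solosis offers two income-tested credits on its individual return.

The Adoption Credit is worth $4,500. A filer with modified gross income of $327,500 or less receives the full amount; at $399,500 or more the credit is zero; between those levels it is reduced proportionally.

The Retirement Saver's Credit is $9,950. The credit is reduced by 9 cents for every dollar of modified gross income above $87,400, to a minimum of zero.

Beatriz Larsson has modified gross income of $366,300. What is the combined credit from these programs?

Adoption Credit: $366,300 is $38,800 into a $72,000 phase-out range, leaving 33,200/72,000 of the credit: $4,500 × 33,200/72,000 = $2,075.
Retirement Saver's Credit: 9% of the $278,900 excess over $87,400 is $25,101 ≥ base, so the credit is $0.
Total: $2,075 + $0 = $2,075.

$2,075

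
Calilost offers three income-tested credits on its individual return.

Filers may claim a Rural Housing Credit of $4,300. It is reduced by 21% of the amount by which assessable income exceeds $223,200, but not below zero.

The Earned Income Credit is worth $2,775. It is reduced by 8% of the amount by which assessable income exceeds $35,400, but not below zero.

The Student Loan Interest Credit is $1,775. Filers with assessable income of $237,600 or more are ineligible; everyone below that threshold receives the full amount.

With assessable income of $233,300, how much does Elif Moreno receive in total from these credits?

Rural Housing Credit: 21% of the $10,100 excess over $223,200 is $2,121; credit = $4,300 − $2,121 = $2,179.
Earned Income Credit: 8% of the $197,900 excess over $35,400 is $15,832 ≥ base, so the credit is $0.
Student Loan Interest Credit: $233,300 is below the $237,600 cutoff, so the full $1,775 applies.
Total: $2,179 + $0 + $1,775 = $3,954.

$3,954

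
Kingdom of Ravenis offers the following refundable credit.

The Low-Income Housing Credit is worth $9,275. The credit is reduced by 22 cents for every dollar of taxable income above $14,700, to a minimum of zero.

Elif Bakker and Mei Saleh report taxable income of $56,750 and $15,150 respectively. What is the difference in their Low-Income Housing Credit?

$9,152

Elif ($56,750): Low-Income Housing Credit: 22% of the $42,050 excess over $14,700 is $9,251; credit = $9,275 − $9,251 = $24.
Mei ($15,150): Low-Income Housing Credit: 22% of the $450 excess over $14,700 is $99; credit = $9,275 − $99 = $9,176.
Difference: |$24 − $9,176| = $9,152.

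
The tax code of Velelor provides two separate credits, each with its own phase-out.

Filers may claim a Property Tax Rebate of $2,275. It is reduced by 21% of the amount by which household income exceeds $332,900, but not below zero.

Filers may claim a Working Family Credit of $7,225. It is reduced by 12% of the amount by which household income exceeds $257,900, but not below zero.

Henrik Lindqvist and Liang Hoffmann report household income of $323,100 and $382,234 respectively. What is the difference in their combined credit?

Henrik ($323,100): Property Tax Rebate: $323,100 is at or below the $332,900 threshold, so the full $2,275 applies. Working Family Credit: 12% of the $65,200 excess over $257,900 is $7,824 ≥ base, so the credit is $0. total $2,275 + $0 = $2,275
Liang ($382,234): Property Tax Rebate: 21% of the $49,334 excess over $332,900 is $10,360.14 ≥ base, so the credit is $0. Working Family Credit: 12% of the $124,334 excess over $257,900 is $14,920.08 ≥ base, so the credit is $0. total $0 + $0 = $0
Difference: |$2,275 − $0| = $2,275.

$2,275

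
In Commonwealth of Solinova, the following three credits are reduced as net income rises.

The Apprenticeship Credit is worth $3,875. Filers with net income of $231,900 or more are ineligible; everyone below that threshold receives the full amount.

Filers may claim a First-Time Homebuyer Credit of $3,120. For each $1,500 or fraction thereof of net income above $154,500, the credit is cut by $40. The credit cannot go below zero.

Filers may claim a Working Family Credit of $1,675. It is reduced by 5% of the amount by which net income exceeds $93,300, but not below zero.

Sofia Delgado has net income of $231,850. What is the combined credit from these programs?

Apprenticeship Credit: $231,850 is below the $231,900 cutoff, so the full $3,875 applies.
First-Time Homebuyer Credit: income exceeds $154,500 by $77,350, which is 52 full-or-partial $1,500 increments; reduction = 52 × $40 = $2,080, leaving $1,040.
Working Family Credit: 5% of the $138,550 excess over $93,300 is $6,927.50 ≥ base, so the credit is $0.
Total: $3,875 + $1,040 + $0 = $4,915.

$4,915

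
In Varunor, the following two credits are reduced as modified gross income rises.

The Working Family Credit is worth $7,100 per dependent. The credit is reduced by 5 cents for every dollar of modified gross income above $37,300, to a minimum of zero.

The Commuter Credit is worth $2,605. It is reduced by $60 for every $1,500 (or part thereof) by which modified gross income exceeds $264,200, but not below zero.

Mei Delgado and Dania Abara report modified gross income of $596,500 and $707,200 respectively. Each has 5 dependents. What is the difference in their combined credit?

Mei ($596,500): Working Family Credit: base = 5 × $7,100 = $35,500. 5% of the $559,200 excess over $37,300 is $27,960; credit = $35,500 − $27,960 = $7,540. Commuter Credit: income exceeds $264,200 by $332,300 → 222 increments × $60 = $13,320 ≥ base, so the credit is $0. total $7,540 + $0 = $7,540
Dania ($707,200): Working Family Credit: base = 5 × $7,100 = $35,500. 5% of the $669,900 excess over $37,300 is $33,495; credit = $35,500 − $33,495 = $2,005. Commuter Credit: income exceeds $264,200 by $443,000 → 296 increments × $60 = $17,760 ≥ base, so the credit is $0. total $2,005 + $0 = $2,005
Difference: |$7,540 − $2,005| = $5,535.

$5,535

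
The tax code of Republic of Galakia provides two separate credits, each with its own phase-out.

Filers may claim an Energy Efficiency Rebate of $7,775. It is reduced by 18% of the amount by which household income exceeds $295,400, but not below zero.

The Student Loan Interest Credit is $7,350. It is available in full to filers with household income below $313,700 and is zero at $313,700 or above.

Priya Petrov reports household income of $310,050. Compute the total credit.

$12,488

Energy Efficiency Rebate: 18% of the $14,650 excess over $295,400 is $2,637; credit = $7,775 − $2,637 = $5,138.
Student Loan Interest Credit: $310,050 is below the $313,700 cutoff, so the full $7,350 applies.
Total: $5,138 + $7,350 = $12,488.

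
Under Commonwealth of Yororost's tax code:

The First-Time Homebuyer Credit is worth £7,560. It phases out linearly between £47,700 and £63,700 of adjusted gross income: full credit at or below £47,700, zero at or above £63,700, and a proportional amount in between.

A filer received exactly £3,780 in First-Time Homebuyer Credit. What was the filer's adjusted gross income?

£55,700

£3,780 is 3,780/7,560 of the full £7,560, so 3,780/7,560 of the £16,000 range has been used: income = £47,700 + £16,000 × 3,780/7,560 = £55,700.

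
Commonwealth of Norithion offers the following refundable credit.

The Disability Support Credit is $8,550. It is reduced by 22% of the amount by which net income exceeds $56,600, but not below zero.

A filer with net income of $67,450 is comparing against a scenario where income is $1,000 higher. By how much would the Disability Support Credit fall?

$220

At $67,450 — 22% of the $10,850 excess over $56,600 is $2,387; credit = $8,550 − $2,387 = $6,163.
At $68,450 — 22% of the $11,850 excess over $56,600 is $2,607; credit = $8,550 − $2,607 = $5,943.
Lost: $6,163 − $5,943 = $220.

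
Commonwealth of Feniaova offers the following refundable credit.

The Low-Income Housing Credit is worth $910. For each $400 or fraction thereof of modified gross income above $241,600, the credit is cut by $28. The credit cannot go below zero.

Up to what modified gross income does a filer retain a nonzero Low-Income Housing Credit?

After 32 increments the reduction is 32 × $28 = $896, leaving $14; one more increment wipes it out. Increment 32 ends at excess 32 × $400 = $12,800, so the highest qualifying income is $241,600 + $12,800 = $254,400.

$254,400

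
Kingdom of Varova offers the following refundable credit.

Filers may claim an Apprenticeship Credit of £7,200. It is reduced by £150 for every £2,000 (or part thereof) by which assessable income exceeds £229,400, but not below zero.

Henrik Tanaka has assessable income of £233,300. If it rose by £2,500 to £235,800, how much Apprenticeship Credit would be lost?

£300

At £233,300 — income exceeds £229,400 by £3,900, which is 2 full-or-partial £2,000 increments; reduction = 2 × £150 = £300, leaving £6,900.
At £235,800 — income exceeds £229,400 by £6,400, which is 4 full-or-partial £2,000 increments; reduction = 4 × £150 = £600, leaving £6,600.
Lost: £6,900 − £6,600 = £300.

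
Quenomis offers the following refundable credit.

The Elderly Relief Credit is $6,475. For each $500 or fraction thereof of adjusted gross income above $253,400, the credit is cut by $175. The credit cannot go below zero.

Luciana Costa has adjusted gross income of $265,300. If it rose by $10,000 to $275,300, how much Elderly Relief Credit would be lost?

$2,275

At $265,300 — income exceeds $253,400 by $11,900, which is 24 full-or-partial $500 increments; reduction = 24 × $175 = $4,200, leaving $2,275.
At $275,300 — income exceeds $253,400 by $21,900 → 44 increments × $175 = $7,700 ≥ base, so the credit is $0.
Lost: $2,275 − $0 = $2,275.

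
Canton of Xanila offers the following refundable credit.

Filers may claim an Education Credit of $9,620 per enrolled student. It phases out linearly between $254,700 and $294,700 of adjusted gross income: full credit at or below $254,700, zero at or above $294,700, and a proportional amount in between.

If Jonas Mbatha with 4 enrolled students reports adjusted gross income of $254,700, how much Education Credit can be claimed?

Education Credit: base = 4 × $9,620 = $38,480. $254,700 is at or below the $254,700 threshold, so the full $38,480 applies.

$38,480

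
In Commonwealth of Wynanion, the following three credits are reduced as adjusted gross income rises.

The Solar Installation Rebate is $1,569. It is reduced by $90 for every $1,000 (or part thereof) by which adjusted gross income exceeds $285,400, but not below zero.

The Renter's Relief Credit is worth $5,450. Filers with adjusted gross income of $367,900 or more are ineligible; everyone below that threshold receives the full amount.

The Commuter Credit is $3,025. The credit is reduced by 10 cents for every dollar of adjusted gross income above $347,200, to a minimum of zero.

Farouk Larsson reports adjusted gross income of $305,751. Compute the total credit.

$8,475

Solar Installation Rebate: income exceeds $285,400 by $20,351 → 21 increments × $90 = $1,890 ≥ base, so the credit is $0.
Renter's Relief Credit: $305,751 is below the $367,900 cutoff, so the full $5,450 applies.
Commuter Credit: $305,751 is at or below the $347,200 threshold, so the full $3,025 applies.
Total: $0 + $5,450 + $3,025 = $8,475.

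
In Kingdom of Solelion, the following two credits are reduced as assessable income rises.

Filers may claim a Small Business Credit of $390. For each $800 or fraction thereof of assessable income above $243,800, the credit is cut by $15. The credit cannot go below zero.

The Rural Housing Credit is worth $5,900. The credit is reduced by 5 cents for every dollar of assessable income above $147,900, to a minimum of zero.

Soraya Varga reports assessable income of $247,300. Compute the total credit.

Small Business Credit: income exceeds $243,800 by $3,500, which is 5 full-or-partial $800 increments; reduction = 5 × $15 = $75, leaving $315.
Rural Housing Credit: 5% of the $99,400 excess over $147,900 is $4,970; credit = $5,900 − $4,970 = $930.
Total: $315 + $930 = $1,245.

$1,245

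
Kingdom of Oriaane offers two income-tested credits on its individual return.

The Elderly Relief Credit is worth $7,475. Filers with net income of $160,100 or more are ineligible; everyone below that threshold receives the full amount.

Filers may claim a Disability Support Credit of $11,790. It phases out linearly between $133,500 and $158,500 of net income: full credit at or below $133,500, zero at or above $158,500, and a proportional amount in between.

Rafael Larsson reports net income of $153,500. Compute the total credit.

$9,833

Elderly Relief Credit: $153,500 is below the $160,100 cutoff, so the full $7,475 applies.
Disability Support Credit: $153,500 is $20,000 into a $25,000 phase-out range, leaving 5,000/25,000 of the credit: $11,790 × 5,000/25,000 = $2,358.
Total: $7,475 + $2,358 = $9,833.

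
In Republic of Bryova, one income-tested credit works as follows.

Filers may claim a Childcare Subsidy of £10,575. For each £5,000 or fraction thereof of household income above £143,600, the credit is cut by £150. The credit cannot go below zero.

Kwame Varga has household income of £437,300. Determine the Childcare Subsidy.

Childcare Subsidy: income exceeds £143,600 by £293,700, which is 59 full-or-partial £5,000 increments; reduction = 59 × £150 = £8,850, leaving £1,725.

£1,725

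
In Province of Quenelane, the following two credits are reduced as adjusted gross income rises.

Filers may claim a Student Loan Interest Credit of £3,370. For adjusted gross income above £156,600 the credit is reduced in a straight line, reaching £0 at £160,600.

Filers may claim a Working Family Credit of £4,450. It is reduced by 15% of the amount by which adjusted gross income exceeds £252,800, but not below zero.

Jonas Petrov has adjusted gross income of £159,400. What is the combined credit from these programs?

Student Loan Interest Credit: £159,400 is £2,800 into a £4,000 phase-out range, leaving 1,200/4,000 of the credit: £3,370 × 1,200/4,000 = £1,011.
Working Family Credit: £159,400 is at or below the £252,800 threshold, so the full £4,450 applies.
Total: £1,011 + £4,450 = £5,461.

£5,461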